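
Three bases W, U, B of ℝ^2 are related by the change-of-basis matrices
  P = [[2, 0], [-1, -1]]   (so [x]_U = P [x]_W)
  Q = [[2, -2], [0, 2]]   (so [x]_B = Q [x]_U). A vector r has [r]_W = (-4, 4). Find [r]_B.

(-16, 0)

Composing the changes, [r]_B = Q P [r]_W.
Q P = [[6, 2], [-2, -2]]; applying this to (-4, 4) gives (-16, 0).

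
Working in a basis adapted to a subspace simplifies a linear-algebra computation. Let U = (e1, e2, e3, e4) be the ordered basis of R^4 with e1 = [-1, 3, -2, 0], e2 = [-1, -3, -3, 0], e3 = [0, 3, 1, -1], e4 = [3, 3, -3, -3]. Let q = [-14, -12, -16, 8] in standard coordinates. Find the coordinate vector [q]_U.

[4, 4, -2, -2]

We seek scalars with c_1 e1 + ... + c_4 e4 = q; equivalently solve M c = q where the columns of M are e1, ..., e4.
Solving this 4x4 system gives c = (4, 4, -2, -2).
Check: 4e1 + 4e2 - 2e3 - 2e4 = [-14, -12, -16, 8].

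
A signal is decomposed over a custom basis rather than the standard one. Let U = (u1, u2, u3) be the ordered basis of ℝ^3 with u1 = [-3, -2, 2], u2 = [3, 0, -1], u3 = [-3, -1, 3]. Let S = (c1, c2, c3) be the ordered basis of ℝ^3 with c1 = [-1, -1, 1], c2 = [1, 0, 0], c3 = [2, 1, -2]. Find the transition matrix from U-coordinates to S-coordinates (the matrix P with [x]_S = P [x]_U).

[[2, 1, -1], [-1, 2, 0], [0, 1, -2]]

Let M have columns uj and N have columns cj. Then for every x, N [x]_S = x = M [x]_U, so P = N^(-1) M.
Since det N = -1, N^(-1) has integer entries; multiplying gives P = [[2, 1, -1], [-1, 2, 0], [0, 1, -2]].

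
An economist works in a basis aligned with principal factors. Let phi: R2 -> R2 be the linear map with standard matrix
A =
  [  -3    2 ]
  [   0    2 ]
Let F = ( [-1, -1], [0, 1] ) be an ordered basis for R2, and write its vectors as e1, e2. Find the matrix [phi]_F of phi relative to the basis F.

[[-1, -2], [-3, 0]]

Let P have columns e1, e2. Then [phi]_F = P^(-1) A P.
Here det P = -1, so P^(-1) is integer; computing A P first and then P^(-1)(A P) gives [[-1, -2], [-3, 0]].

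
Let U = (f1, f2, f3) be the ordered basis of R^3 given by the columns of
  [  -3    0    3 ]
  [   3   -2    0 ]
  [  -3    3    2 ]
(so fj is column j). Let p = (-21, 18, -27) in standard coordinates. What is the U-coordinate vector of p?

Write p = c_1 f1 + ... + c_3 f3 and solve for the c_i.
Row-reducing the augmented matrix [M | p] gives c = (4, -3, -3).
Check: 4f1 - 3f2 - 3f3 = (-21, 18, -27).

(4, -3, -3)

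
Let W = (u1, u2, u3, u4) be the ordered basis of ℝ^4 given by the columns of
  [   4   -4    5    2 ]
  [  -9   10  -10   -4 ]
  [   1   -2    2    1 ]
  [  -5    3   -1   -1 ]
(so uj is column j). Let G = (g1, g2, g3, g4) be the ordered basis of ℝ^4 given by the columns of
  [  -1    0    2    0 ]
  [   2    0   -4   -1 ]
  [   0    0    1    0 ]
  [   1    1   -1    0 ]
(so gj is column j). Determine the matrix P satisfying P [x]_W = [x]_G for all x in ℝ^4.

[[-2, 0, -1, 0], [-2, 1, 2, 0], [1, -2, 2, 1], [1, -2, 0, 0]]

Take x = uj: its W-coordinates are the j-th standard unit vector, so P e_j — column j of P — equals [uj]_G.
u1 = -2g1 - 2g2 + g3 + g4, giving column 1 = (-2, -2, 1, 1); repeating for each j gives P = [[-2, 0, -1, 0], [-2, 1, 2, 0], [1, -2, 2, 1], [1, -2, 0, 0]].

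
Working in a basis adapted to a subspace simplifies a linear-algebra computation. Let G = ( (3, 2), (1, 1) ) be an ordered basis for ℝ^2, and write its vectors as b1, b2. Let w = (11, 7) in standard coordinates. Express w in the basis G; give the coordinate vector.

(4, -1)

We seek scalars with c_1 b1 + c_2 b2 = w; equivalently solve M c = w where the columns of M are b1, b2.
System: 3c_1 + c_2 = 11, 2c_1 + c_2 = 7; solving gives c_1 = 4, c_2 = -1.
Check: 4b1 - b2 = (11, 7).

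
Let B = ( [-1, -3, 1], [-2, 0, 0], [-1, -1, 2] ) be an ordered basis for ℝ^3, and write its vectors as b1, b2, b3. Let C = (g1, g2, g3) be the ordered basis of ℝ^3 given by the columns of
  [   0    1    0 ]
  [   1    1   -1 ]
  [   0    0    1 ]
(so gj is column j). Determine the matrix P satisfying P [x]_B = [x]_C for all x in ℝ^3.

[[-1, 2, 2], [-1, -2, -1], [1, 0, 2]]

Column j of P is [bj]_C, since P maps B-coordinates to C-coordinates.
Expressing b1 in C: b1 = -g1 - g2 + g3, so column 1 of P is [-1, -1, 1].
Doing the same for each bj gives P = [[-1, 2, 2], [-1, -2, -1], [1, 0, 2]].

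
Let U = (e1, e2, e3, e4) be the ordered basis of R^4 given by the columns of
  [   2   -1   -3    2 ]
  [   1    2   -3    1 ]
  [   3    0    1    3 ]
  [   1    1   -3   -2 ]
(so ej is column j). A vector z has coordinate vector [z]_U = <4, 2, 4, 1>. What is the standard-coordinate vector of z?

The coordinates say z = 4e1 + 2e2 + 4e3 + e4; adding the scaled basis vectors gives <-4, -3, 19, -8>.

<-4, -3, 19, -8>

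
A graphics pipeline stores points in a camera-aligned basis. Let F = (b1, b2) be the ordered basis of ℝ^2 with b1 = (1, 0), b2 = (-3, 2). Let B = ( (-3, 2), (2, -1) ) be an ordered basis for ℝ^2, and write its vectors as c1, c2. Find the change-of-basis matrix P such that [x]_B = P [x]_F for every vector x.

[[1, 1], [2, 0]]

Column j of P is [bj]_B, since P maps F-coordinates to B-coordinates.
Expressing b1 in B: b1 = c1 + 2c2, so column 1 of P is (1, 2).
Doing the same for each bj gives P = [[1, 1], [2, 0]].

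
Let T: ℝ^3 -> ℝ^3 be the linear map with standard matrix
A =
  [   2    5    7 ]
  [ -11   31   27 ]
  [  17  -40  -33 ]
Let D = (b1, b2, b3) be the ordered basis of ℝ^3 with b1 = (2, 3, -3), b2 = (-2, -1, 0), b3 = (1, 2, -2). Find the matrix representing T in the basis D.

The j-th column of [T]_D is [T(bj)]_D.
T(b1) = A b1 = (-2, -10, 13) = -3b1 - 3b2 - 2b3, so column 1 is (-3, -3, -2).
Repeating for b2, b3 and assembling the columns gives [[-3, 0, -1], [-3, 3, 0], [-2, -3, 0]].

[[-3, 0, -1], [-3, 3, 0], [-2, -3, 0]]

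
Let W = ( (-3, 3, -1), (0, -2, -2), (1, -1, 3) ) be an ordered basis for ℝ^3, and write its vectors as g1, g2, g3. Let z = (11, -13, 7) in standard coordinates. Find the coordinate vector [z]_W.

(-3, 1, 2)

We seek scalars with c_1 g1 + ... + c_3 g3 = z; equivalently solve M c = z where the columns of M are g1, ..., g3.
Solving this 3x3 system gives c = (-3, 1, 2).
Check: -3g1 + g2 + 2g3 = (11, -13, 7).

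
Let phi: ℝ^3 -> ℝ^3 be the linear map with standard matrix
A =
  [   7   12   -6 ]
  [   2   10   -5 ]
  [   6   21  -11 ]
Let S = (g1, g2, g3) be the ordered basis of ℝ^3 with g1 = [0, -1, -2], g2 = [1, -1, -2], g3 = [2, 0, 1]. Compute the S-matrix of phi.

[[2, -3, -1], [-2, 1, 2], [1, 3, 3]]

With P the matrix whose columns are g1, ..., g3, [phi]_S = P^(-1) A P.
Column by column: phi(g1) = A g1 = [0, 0, 1]; its S-coordinates [2, -2, 1] give column 1.
Continuing for each basis vector yields [phi]_S = [[2, -3, -1], [-2, 1, 2], [1, 3, 3]].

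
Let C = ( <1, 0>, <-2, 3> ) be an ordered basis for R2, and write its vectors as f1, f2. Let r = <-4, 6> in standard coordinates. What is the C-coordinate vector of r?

Write r = c_1 f1 + c_2 f2 and solve for the c_i.
System: c_1 - 2c_2 = -4, 0c_1 + 3c_2 = 6; solving gives c_1 = 0, c_2 = 2.
Check: 0·f1 + 2f2 = <-4, 6>.

<0, 2>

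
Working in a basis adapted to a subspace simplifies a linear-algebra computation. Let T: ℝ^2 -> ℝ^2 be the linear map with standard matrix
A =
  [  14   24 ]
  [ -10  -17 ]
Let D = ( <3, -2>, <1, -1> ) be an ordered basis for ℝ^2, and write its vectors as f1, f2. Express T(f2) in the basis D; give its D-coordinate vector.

Compute T(f2) = A f2 = <-10, 7> in standard coordinates.
Then write this in D-coordinates: solve for y in y_1 f1 + y_2 f2 = <-10, 7>.
This gives y = <-3, -1>, which is column 2 of [T]_D.

<-3, -1>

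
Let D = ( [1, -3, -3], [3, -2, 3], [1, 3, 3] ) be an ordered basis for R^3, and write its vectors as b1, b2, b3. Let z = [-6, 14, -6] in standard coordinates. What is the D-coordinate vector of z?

[z]_D is the unique c with M c = z, where M has columns b1, ..., b3.
Solving this 3x3 system gives c = (2, -4, 4).
Check: 2b1 - 4b2 + 4b3 = [-6, 14, -6].

[2, -4, 4]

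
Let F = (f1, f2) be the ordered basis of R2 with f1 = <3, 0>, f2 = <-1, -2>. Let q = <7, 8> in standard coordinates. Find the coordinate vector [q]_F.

<1, -4>

[q]_F is the unique c with M c = q, where M has columns f1, f2.
System: 3c_1 - c_2 = 7, 0c_1 - 2c_2 = 8; solving gives c_1 = 1, c_2 = -4.
Check: f1 - 4f2 = <7, 8>.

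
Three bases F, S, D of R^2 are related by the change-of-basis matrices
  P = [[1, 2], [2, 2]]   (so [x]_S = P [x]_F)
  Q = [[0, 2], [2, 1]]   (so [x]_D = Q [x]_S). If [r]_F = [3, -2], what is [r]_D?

[4, 0]

Apply P to get S-coordinates [-1, 2], then Q to get D-coordinates.
The result is [r]_D = [4, 0].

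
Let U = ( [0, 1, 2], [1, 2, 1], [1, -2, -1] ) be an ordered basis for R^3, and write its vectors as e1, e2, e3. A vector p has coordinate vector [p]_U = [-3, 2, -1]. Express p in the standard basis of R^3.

The coordinates say p = -3e1 + 2e2 - e3; adding the scaled basis vectors gives [1, 3, -3].

[1, 3, -3]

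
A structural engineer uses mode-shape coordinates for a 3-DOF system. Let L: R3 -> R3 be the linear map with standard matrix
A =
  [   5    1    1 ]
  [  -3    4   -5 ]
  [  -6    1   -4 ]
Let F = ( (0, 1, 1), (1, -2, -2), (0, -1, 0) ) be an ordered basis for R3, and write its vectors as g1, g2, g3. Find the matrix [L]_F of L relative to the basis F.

[[1, 2, -3], [2, 1, -1], [-2, 1, 3]]

The j-th column of [L]_F is [L(gj)]_F.
L(g1) = A g1 = (2, -1, -3) = g1 + 2g2 - 2g3, so column 1 is (1, 2, -2).
Repeating for g2, g3 and assembling the columns gives [[1, 2, -3], [2, 1, -1], [-2, 1, 3]].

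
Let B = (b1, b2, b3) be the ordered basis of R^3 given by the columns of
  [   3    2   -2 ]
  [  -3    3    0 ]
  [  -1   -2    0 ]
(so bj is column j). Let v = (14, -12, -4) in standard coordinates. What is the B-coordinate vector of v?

[v]_B is the unique c with M c = v, where M has columns b1, ..., b3.
Row-reducing the augmented matrix [M | v] gives c = (4, 0, -1).
Check: 4b1 + 0·b2 - b3 = (14, -12, -4).

(4, 0, -1)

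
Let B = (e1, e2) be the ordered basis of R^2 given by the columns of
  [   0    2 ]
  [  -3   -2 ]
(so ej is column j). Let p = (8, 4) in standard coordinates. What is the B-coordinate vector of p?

Write p = c_1 e1 + c_2 e2 and solve for the c_i.
System: 0c_1 + 2c_2 = 8, -3c_1 - 2c_2 = 4; solving gives c_1 = -4, c_2 = 4.
Check: -4e1 + 4e2 = (8, 4).

(-4, 4)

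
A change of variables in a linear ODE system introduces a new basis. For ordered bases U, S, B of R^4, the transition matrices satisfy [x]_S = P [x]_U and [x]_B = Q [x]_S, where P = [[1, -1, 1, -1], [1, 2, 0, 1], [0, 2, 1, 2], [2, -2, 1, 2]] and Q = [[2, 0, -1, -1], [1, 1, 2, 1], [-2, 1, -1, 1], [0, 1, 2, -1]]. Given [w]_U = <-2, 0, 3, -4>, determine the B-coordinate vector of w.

<24, -20, -20, -7>

Apply P to get S-coordinates <5, -6, -5, -9>, then Q to get B-coordinates.
The result is [w]_B = <24, -20, -20, -7>.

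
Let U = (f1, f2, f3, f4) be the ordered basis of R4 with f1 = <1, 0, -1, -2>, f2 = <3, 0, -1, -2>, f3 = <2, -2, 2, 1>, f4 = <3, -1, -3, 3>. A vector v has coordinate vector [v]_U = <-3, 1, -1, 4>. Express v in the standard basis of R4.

<10, -2, -12, 15>

By definition v = -3f1 + f2 - f3 + 4f4.
Summing componentwise gives <10, -2, -12, 15>.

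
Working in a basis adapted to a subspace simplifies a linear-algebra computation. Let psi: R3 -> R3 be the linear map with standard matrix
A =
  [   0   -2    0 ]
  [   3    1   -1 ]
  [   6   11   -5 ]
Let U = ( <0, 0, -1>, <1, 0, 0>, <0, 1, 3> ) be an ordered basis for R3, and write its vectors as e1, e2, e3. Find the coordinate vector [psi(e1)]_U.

Compute psi(e1) = A e1 = <0, 1, 5> in standard coordinates.
Then write this in U-coordinates: solve for y in y_1 e1 + ... + y_3 e3 = <0, 1, 5>.
This gives y = <-2, 0, 1>, which is column 1 of [psi]_U.

<-2, 0, 1>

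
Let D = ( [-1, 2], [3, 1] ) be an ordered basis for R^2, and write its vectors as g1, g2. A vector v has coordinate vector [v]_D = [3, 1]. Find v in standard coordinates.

The coordinates say v = 3g1 + g2; adding the scaled basis vectors gives [0, 7].

[0, 7]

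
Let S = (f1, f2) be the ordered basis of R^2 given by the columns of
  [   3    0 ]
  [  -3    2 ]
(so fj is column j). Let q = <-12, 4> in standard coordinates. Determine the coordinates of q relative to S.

<-4, -4>

We seek scalars with c_1 f1 + c_2 f2 = q; equivalently solve M c = q where the columns of M are f1, f2.
System: 3c_1 + 0c_2 = -12, -3c_1 + 2c_2 = 4; solving gives c_1 = -4, c_2 = -4.
Check: -4f1 - 4f2 = <-12, 4>.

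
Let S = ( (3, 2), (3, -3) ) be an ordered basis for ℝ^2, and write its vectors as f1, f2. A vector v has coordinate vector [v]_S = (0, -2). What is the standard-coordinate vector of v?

(-6, 6)

By definition v = 0·f1 - 2f2.
Summing componentwise gives (-6, 6).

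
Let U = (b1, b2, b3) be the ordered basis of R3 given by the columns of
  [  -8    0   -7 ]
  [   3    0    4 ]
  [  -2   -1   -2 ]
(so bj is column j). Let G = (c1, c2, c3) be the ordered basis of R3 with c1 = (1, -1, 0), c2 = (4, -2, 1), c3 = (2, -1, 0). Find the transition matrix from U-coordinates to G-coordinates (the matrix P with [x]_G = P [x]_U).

[[2, 0, -1], [-2, -1, -2], [-1, 2, 1]]

Column j of P is [bj]_G, since P maps U-coordinates to G-coordinates.
Expressing b1 in G: b1 = 2c1 - 2c2 - c3, so column 1 of P is (2, -2, -1).
Doing the same for each bj gives P = [[2, 0, -1], [-2, -1, -2], [-1, 2, 1]].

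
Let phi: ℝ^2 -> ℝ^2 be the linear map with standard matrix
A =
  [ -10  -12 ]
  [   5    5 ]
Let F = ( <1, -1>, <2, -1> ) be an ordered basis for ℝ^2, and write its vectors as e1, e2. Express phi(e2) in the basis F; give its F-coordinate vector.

<-2, -3>

Compute phi(e2) = A e2 = <-8, 5> in standard coordinates.
Then write this in F-coordinates: solve for y in y_1 e1 + y_2 e2 = <-8, 5>.
This gives y = <-2, -3>, which is column 2 of [phi]_F.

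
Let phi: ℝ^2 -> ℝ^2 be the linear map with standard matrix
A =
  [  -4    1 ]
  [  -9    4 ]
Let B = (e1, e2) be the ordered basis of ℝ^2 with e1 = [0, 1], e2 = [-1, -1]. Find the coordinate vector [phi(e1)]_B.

Compute phi(e1) = A e1 = [1, 4] in standard coordinates.
Then write this in B-coordinates: solve for y in y_1 e1 + y_2 e2 = [1, 4].
This gives y = [3, -1], which is column 1 of [phi]_B.

[3, -1]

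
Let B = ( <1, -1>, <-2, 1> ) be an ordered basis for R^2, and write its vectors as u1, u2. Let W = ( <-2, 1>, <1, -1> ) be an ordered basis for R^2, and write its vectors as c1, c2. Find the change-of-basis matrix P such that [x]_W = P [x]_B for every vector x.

[[0, 1], [1, 0]]

Take x = uj: its B-coordinates are the j-th standard unit vector, so P e_j — column j of P — equals [uj]_W.
u1 = 0·c1 + c2, giving column 1 = <0, 1>; repeating for each j gives P = [[0, 1], [1, 0]].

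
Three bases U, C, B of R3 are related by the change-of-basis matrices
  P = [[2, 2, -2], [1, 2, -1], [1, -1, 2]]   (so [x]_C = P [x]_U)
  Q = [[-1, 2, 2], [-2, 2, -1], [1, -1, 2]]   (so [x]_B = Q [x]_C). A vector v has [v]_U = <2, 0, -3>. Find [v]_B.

First [v]_C = P [v]_U = <10, 5, -4>.
Then [v]_B = Q [v]_C = <-8, -6, -3>.

<-8, -6, -3>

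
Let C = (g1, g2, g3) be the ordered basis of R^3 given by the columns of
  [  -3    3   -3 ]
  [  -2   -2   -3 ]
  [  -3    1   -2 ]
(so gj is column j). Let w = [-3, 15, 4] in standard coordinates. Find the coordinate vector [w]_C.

[-2, -4, -1]

[w]_C is the unique c with M c = w, where M has columns g1, ..., g3.
Gaussian elimination on [M | w] yields c = (-2, -4, -1).
Check: -2g1 - 4g2 - g3 = [-3, 15, 4].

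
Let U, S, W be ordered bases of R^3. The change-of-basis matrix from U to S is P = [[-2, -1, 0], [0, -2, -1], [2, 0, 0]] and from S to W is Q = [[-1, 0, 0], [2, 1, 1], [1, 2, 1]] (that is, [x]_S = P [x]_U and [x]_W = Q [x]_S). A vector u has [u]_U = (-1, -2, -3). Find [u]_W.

(-4, 13, 16)

Composing the changes, [u]_W = Q P [u]_U.
Q P = [[2, 1, 0], [-2, -4, -1], [0, -5, -2]]; applying this to (-1, -2, -3) gives (-4, 13, 16).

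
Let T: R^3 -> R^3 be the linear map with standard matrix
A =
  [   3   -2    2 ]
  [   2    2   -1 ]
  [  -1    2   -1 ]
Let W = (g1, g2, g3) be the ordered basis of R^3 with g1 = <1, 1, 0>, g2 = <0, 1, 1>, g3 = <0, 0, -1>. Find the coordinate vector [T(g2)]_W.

Compute T(g2) = A g2 = <0, 1, 1> in standard coordinates.
Then write this in W-coordinates: solve for y in y_1 g1 + ... + y_3 g3 = <0, 1, 1>.
This gives y = <0, 1, 0>, which is column 2 of [T]_W.

<0, 1, 0>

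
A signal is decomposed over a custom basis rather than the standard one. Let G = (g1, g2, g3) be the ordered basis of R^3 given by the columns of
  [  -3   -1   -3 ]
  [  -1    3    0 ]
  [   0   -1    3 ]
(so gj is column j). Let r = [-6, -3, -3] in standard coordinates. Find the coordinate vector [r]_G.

[3, 0, -1]

Write r = c_1 g1 + ... + c_3 g3 and solve for the c_i.
Solving this 3x3 system gives c = (3, 0, -1).
Check: 3g1 + 0·g2 - g3 = [-6, -3, -3].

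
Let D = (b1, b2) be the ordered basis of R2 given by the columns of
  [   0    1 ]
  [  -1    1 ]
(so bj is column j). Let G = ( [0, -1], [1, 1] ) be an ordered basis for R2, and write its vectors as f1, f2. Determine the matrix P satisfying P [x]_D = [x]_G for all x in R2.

Column j of P is [bj]_G, since P maps D-coordinates to G-coordinates.
Expressing b1 in G: b1 = f1 + 0·f2, so column 1 of P is [1, 0].
Doing the same for each bj gives P = [[1, 0], [0, 1]].

[[1, 0], [0, 1]]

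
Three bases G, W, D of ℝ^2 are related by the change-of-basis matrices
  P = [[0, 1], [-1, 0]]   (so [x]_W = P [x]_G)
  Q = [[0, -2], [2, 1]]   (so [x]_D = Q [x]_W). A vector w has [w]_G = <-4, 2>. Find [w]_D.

<-8, 8>

Apply P to get W-coordinates <2, 4>, then Q to get D-coordinates.
The result is [w]_D = <-8, 8>.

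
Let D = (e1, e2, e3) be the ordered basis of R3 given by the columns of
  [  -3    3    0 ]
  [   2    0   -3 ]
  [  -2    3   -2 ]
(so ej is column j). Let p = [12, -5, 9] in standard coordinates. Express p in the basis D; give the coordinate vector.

[-1, 3, 1]

Write p = c_1 e1 + ... + c_3 e3 and solve for the c_i.
Row-reducing the augmented matrix [M | p] gives c = (-1, 3, 1).
Check: -e1 + 3e2 + e3 = [12, -5, 9].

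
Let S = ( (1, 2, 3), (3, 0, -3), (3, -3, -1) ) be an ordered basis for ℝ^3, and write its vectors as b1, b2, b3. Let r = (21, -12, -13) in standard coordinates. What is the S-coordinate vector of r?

Write r = c_1 b1 + ... + c_3 b3 and solve for the c_i.
Gaussian elimination on [M | r] yields c = (0, 3, 4).
Check: 0·b1 + 3b2 + 4b3 = (21, -12, -13).

(0, 3, 4)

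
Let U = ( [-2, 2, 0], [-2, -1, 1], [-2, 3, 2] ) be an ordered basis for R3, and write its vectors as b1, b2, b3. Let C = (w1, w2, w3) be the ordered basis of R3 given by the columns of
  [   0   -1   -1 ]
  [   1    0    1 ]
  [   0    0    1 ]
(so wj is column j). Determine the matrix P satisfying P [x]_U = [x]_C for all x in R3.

Take x = bj: its U-coordinates are the j-th standard unit vector, so P e_j — column j of P — equals [bj]_C.
b1 = 2w1 + 2w2 + 0·w3, giving column 1 = [2, 2, 0]; repeating for each j gives P = [[2, -2, 1], [2, 1, 0], [0, 1, 2]].

[[2, -2, 1], [2, 1, 0], [0, 1, 2]]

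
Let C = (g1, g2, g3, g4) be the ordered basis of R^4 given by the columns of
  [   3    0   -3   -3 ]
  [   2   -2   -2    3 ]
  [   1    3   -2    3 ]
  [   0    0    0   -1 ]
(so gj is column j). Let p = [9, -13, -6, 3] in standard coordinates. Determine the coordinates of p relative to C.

[3, 2, 3, -3]

We seek scalars with c_1 g1 + ... + c_4 g4 = p; equivalently solve M c = p where the columns of M are g1, ..., g4.
Solving this 4x4 system gives c = (3, 2, 3, -3).
Check: 3g1 + 2g2 + 3g3 - 3g4 = [9, -13, -6, 3].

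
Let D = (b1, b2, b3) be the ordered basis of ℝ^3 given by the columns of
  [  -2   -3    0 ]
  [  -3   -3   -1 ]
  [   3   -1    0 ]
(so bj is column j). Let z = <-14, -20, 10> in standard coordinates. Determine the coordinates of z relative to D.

<4, 2, 2>

We seek scalars with c_1 b1 + ... + c_3 b3 = z; equivalently solve M c = z where the columns of M are b1, ..., b3.
Row-reducing the augmented matrix [M | z] gives c = (4, 2, 2).
Check: 4b1 + 2b2 + 2b3 = <-14, -20, 10>.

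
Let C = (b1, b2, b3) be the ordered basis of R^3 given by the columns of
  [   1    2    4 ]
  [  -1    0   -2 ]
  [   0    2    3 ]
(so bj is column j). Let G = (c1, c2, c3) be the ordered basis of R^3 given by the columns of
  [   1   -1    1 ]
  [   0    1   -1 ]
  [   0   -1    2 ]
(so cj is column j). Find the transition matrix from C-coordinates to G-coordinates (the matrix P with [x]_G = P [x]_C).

Let M have columns bj and N have columns cj. Then for every x, N [x]_G = x = M [x]_C, so P = N^(-1) M.
Since det N = 1, N^(-1) has integer entries; multiplying gives P = [[0, 2, 2], [-2, 2, -1], [-1, 2, 1]].

[[0, 2, 2], [-2, 2, -1], [-1, 2, 1]]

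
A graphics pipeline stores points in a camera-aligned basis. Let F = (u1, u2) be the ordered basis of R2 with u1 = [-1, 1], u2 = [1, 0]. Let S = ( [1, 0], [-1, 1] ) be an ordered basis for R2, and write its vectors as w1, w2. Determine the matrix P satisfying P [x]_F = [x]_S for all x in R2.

[[0, 1], [1, 0]]

Take x = uj: its F-coordinates are the j-th standard unit vector, so P e_j — column j of P — equals [uj]_S.
u1 = 0·w1 + w2, giving column 1 = [0, 1]; repeating for each j gives P = [[0, 1], [1, 0]].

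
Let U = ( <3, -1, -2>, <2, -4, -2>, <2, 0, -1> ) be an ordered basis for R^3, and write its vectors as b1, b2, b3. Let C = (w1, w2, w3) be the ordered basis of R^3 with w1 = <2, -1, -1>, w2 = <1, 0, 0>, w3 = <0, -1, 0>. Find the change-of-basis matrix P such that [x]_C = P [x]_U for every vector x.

[[2, 2, 1], [-1, -2, 0], [-1, 2, -1]]

Take x = bj: its U-coordinates are the j-th standard unit vector, so P e_j — column j of P — equals [bj]_C.
b1 = 2w1 - w2 - w3, giving column 1 = <2, -1, -1>; repeating for each j gives P = [[2, 2, 1], [-1, -2, 0], [-1, 2, -1]].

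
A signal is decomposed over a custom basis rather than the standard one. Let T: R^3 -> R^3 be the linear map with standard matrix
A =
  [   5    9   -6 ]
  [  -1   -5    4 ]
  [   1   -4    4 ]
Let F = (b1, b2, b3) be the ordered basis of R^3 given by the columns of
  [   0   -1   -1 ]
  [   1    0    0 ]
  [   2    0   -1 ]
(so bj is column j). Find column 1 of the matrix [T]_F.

Column 1 of [T]_F is the F-coordinate vector of T(b1).
In standard coordinates T(b1) = A b1 = [-3, 3, 4].
Converting to F: [-3, 3, 4] = 3b1 + b2 + 2b3, so the coordinate vector is [3, 1, 2].

[3, 1, 2]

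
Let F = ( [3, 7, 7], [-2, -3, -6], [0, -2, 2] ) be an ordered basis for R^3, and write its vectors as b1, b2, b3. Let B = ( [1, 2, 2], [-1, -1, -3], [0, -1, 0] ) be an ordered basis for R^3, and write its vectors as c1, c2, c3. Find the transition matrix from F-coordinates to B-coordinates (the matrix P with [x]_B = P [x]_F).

Take x = bj: its F-coordinates are the j-th standard unit vector, so P e_j — column j of P — equals [bj]_B.
b1 = 2c1 - c2 - 2c3, giving column 1 = [2, -1, -2]; repeating for each j gives P = [[2, 0, -2], [-1, 2, -2], [-2, 1, 0]].

[[2, 0, -2], [-1, 2, -2], [-2, 1, 0]]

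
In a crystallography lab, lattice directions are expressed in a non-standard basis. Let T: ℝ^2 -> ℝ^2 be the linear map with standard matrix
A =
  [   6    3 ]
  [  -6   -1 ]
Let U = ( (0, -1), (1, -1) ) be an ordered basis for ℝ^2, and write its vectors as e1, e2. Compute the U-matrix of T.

[[2, 2], [-3, 3]]

With P the matrix whose columns are e1, e2, [T]_U = P^(-1) A P.
Column by column: T(e1) = A e1 = (-3, 1); its U-coordinates (2, -3) give column 1.
Continuing for each basis vector yields [T]_U = [[2, 2], [-3, 3]].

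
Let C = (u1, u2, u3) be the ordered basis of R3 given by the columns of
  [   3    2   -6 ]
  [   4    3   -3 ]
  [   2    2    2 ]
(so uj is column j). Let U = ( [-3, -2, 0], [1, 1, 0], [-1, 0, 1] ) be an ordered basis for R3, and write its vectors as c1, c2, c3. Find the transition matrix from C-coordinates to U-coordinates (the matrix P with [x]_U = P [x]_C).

Take x = uj: its C-coordinates are the j-th standard unit vector, so P e_j — column j of P — equals [uj]_U.
u1 = -c1 + 2c2 + 2c3, giving column 1 = [-1, 2, 2]; repeating for each j gives P = [[-1, -1, 1], [2, 1, -1], [2, 2, 2]].

[[-1, -1, 1], [2, 1, -1], [2, 2, 2]]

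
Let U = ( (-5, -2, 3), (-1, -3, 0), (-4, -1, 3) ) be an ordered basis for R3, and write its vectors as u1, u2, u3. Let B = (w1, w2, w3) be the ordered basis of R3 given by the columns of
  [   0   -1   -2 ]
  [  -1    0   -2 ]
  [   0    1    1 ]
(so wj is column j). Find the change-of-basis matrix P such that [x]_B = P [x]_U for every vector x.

[[-2, 1, -1], [1, -1, 2], [2, 1, 1]]

Take x = uj: its U-coordinates are the j-th standard unit vector, so P e_j — column j of P — equals [uj]_B.
u1 = -2w1 + w2 + 2w3, giving column 1 = (-2, 1, 2); repeating for each j gives P = [[-2, 1, -1], [1, -1, 2], [2, 1, 1]].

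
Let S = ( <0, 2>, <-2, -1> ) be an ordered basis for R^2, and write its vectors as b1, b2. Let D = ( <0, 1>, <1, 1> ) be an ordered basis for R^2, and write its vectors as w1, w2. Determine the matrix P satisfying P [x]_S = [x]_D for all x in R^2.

[[2, 1], [0, -2]]

Let M have columns bj and N have columns wj. Then for every x, N [x]_D = x = M [x]_S, so P = N^(-1) M.
Since det N = -1, N^(-1) has integer entries; multiplying gives P = [[2, 1], [0, -2]].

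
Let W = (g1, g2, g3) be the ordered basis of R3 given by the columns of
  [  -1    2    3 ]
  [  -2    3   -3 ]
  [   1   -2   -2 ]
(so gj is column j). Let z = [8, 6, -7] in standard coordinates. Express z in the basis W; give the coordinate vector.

Write z = c_1 g1 + ... + c_3 g3 and solve for the c_i.
Gaussian elimination on [M | z] yields c = (-3, 1, 1).
Check: -3g1 + g2 + g3 = [8, 6, -7].

[-3, 1, 1]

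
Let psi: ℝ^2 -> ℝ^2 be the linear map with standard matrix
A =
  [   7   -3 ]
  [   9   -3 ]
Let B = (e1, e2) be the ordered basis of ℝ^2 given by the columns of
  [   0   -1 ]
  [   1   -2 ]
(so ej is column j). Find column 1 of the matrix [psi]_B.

[3, 3]

Column 1 of [psi]_B is the B-coordinate vector of psi(e1).
In standard coordinates psi(e1) = A e1 = [-3, -3].
Converting to B: [-3, -3] = 3e1 + 3e2, so the coordinate vector is [3, 3].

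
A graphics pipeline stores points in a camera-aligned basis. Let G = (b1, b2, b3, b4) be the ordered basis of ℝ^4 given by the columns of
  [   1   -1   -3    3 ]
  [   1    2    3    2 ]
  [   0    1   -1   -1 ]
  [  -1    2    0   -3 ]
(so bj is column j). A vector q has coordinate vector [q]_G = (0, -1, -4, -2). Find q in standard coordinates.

(7, -18, 5, 4)

By definition q = 0·b1 - b2 - 4b3 - 2b4.
Summing componentwise gives (7, -18, 5, 4).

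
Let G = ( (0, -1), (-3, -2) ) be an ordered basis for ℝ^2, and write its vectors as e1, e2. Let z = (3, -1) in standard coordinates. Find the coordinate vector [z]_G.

(3, -1)

We seek scalars with c_1 e1 + c_2 e2 = z; equivalently solve M c = z where the columns of M are e1, e2.
System: 0c_1 - 3c_2 = 3, -c_1 - 2c_2 = -1; solving gives c_1 = 3, c_2 = -1.
Check: 3e1 - e2 = (3, -1).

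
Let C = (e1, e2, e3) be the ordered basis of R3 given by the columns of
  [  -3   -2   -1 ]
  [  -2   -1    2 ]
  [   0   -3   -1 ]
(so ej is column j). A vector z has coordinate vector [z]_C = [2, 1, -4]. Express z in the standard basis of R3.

The coordinates say z = 2e1 + e2 - 4e3; adding the scaled basis vectors gives [-4, -13, 1].

[-4, -13, 1]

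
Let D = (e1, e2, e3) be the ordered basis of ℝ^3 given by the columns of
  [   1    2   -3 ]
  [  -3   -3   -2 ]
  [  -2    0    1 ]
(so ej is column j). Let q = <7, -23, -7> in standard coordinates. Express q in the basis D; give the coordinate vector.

<4, 3, 1>

Write q = c_1 e1 + ... + c_3 e3 and solve for the c_i.
Gaussian elimination on [M | q] yields c = (4, 3, 1).
Check: 4e1 + 3e2 + e3 = <7, -23, -7>.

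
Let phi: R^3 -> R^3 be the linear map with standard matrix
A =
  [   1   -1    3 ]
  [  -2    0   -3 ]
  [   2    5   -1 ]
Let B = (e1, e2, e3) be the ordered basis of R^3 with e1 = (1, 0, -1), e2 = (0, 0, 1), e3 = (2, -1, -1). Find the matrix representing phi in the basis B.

With P the matrix whose columns are e1, ..., e3, [phi]_B = P^(-1) A P.
Column by column: phi(e1) = A e1 = (-2, 1, 3); its B-coordinates (0, 2, -1) give column 1.
Continuing for each basis vector yields [phi]_B = [[0, -3, -2], [2, -1, -1], [-1, 3, 1]].

[[0, -3, -2], [2, -1, -1], [-1, 3, 1]]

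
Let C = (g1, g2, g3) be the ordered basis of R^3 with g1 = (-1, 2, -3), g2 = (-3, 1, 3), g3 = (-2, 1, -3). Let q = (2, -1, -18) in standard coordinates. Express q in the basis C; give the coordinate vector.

(-1, -3, 4)

We seek scalars with c_1 g1 + ... + c_3 g3 = q; equivalently solve M c = q where the columns of M are g1, ..., g3.
Solving this 3x3 system gives c = (-1, -3, 4).
Check: -g1 - 3g2 + 4g3 = (2, -1, -18).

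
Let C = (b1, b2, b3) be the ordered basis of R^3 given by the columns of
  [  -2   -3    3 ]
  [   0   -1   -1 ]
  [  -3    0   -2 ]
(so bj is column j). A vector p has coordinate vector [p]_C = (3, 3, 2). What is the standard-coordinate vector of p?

p = M [p]_C, where M has columns b1, ..., b3.
Carrying out the matrix-vector product, p = (-9, -5, -13).

(-9, -5, -13)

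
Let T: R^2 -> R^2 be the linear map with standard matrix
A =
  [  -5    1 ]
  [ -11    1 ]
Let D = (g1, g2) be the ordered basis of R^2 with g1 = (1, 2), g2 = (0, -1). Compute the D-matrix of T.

With P the matrix whose columns are g1, g2, [T]_D = P^(-1) A P.
Column by column: T(g1) = A g1 = (-3, -9); its D-coordinates (-3, 3) give column 1.
Continuing for each basis vector yields [T]_D = [[-3, -1], [3, -1]].

[[-3, -1], [3, -1]]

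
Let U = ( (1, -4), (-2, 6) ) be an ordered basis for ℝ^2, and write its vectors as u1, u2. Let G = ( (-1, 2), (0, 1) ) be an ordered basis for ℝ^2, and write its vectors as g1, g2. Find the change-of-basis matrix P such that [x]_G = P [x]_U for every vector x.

[[-1, 2], [-2, 2]]

Column j of P is [uj]_G, since P maps U-coordinates to G-coordinates.
Expressing u1 in G: u1 = -g1 - 2g2, so column 1 of P is (-1, -2).
Doing the same for each uj gives P = [[-1, 2], [-2, 2]].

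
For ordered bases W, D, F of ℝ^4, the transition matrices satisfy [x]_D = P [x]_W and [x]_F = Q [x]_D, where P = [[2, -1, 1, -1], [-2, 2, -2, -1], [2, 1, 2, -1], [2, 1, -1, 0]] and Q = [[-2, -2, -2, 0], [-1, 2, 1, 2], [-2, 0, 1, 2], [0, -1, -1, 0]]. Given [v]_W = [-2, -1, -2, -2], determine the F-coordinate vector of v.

Apply P to get D-coordinates [-3, 8, -7, -3], then Q to get F-coordinates.
The result is [v]_F = [4, 6, -7, -1].

[4, 6, -7, -1]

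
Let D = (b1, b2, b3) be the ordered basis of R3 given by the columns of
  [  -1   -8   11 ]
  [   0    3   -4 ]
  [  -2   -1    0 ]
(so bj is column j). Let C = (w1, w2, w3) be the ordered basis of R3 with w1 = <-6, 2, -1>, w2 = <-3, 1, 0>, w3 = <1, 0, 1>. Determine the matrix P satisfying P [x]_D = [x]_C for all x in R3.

[[1, 2, -1], [-2, -1, -2], [-1, 1, -1]]

Take x = bj: its D-coordinates are the j-th standard unit vector, so P e_j — column j of P — equals [bj]_C.
b1 = w1 - 2w2 - w3, giving column 1 = <1, -2, -1>; repeating for each j gives P = [[1, 2, -1], [-2, -1, -2], [-1, 1, -1]].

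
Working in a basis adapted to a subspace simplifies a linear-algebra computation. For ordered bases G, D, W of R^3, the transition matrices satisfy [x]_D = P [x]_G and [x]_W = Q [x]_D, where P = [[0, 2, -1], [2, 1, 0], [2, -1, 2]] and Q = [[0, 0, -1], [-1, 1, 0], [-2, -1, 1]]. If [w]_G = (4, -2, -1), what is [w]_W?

Composing the changes, [w]_W = Q P [w]_G.
Q P = [[-2, 1, -2], [2, -1, 1], [0, -6, 4]]; applying this to (4, -2, -1) gives (-8, 9, 8).

(-8, 9, 8)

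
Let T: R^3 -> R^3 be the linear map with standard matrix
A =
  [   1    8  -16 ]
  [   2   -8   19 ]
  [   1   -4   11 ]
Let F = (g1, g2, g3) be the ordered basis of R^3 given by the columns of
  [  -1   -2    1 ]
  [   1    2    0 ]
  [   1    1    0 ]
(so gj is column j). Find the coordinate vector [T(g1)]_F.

<3, 3, 0>

Compute T(g1) = A g1 = <-9, 9, 6> in standard coordinates.
Then write this in F-coordinates: solve for y in y_1 g1 + ... + y_3 g3 = <-9, 9, 6>.
This gives y = <3, 3, 0>, which is column 1 of [T]_F.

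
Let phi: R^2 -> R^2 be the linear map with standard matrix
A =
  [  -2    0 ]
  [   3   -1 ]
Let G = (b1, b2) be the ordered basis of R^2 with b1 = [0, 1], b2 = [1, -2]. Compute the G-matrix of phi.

[[-1, 1], [0, -2]]

With P the matrix whose columns are b1, b2, [phi]_G = P^(-1) A P.
Column by column: phi(b1) = A b1 = [0, -1]; its G-coordinates [-1, 0] give column 1.
Continuing for each basis vector yields [phi]_G = [[-1, 1], [0, -2]].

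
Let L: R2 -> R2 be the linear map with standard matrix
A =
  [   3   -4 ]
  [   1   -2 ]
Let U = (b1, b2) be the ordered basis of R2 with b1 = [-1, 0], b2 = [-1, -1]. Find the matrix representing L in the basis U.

[[2, 0], [1, -1]]

With P the matrix whose columns are b1, b2, [L]_U = P^(-1) A P.
Column by column: L(b1) = A b1 = [-3, -1]; its U-coordinates [2, 1] give column 1.
Continuing for each basis vector yields [L]_U = [[2, 0], [1, -1]].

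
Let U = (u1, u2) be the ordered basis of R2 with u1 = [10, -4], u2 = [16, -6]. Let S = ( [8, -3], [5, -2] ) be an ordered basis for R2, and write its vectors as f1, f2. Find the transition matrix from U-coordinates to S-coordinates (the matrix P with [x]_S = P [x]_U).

Take x = uj: its U-coordinates are the j-th standard unit vector, so P e_j — column j of P — equals [uj]_S.
u1 = 0·f1 + 2f2, giving column 1 = [0, 2]; repeating for each j gives P = [[0, 2], [2, 0]].

[[0, 2], [2, 0]]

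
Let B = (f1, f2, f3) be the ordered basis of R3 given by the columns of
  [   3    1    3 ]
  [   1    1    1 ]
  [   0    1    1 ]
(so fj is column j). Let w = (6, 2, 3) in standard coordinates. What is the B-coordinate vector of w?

(-1, 0, 3)

[w]_B is the unique c with M c = w, where M has columns f1, ..., f3.
Row-reducing the augmented matrix [M | w] gives c = (-1, 0, 3).
Check: -f1 + 0·f2 + 3f3 = (6, 2, 3).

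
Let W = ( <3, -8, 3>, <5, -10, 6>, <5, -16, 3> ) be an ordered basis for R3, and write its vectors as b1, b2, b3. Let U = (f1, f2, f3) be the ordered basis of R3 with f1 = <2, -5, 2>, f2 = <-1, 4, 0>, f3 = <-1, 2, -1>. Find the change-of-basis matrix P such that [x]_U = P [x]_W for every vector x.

[[2, 2, 2], [0, 1, -2], [1, -2, 1]]

Let M have columns bj and N have columns fj. Then for every x, N [x]_U = x = M [x]_W, so P = N^(-1) M.
Since det N = 1, N^(-1) has integer entries; multiplying gives P = [[2, 2, 2], [0, 1, -2], [1, -2, 1]].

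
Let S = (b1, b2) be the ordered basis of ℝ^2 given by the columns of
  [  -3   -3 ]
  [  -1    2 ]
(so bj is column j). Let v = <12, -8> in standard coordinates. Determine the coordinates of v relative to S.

<0, -4>

Write v = c_1 b1 + c_2 b2 and solve for the c_i.
System: -3c_1 - 3c_2 = 12, -c_1 + 2c_2 = -8; solving gives c_1 = 0, c_2 = -4.
Check: 0·b1 - 4b2 = <12, -8>.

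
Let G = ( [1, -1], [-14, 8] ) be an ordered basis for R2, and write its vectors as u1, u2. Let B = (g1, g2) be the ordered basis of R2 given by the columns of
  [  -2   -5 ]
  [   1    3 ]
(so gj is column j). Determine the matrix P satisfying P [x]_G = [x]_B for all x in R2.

[[2, 2], [-1, 2]]

Take x = uj: its G-coordinates are the j-th standard unit vector, so P e_j — column j of P — equals [uj]_B.
u1 = 2g1 - g2, giving column 1 = [2, -1]; repeating for each j gives P = [[2, 2], [-1, 2]].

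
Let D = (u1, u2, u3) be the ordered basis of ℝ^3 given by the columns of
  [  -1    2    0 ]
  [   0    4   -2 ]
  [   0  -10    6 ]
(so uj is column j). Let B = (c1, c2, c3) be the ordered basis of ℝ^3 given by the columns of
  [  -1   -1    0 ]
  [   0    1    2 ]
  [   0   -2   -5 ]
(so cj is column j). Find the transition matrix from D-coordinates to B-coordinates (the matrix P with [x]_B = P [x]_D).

[[1, -2, -2], [0, 0, 2], [0, 2, -2]]

Let M have columns uj and N have columns cj. Then for every x, N [x]_B = x = M [x]_D, so P = N^(-1) M.
Since det N = 1, N^(-1) has integer entries; multiplying gives P = [[1, -2, -2], [0, 0, 2], [0, 2, -2]].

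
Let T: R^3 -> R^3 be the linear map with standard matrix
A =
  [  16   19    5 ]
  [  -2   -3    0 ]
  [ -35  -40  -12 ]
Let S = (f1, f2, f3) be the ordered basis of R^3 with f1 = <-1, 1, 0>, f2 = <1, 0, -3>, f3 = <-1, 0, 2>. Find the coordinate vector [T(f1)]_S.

Compute T(f1) = A f1 = <3, -1, -5> in standard coordinates.
Then write this in S-coordinates: solve for y in y_1 f1 + ... + y_3 f3 = <3, -1, -5>.
This gives y = <-1, 1, -1>, which is column 1 of [T]_S.

<-1, 1, -1>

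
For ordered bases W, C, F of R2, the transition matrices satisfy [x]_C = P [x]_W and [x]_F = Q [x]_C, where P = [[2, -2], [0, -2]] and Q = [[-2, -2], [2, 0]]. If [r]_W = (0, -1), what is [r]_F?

(-8, 4)

Composing the changes, [r]_F = Q P [r]_W.
Q P = [[-4, 8], [4, -4]]; applying this to (0, -1) gives (-8, 4).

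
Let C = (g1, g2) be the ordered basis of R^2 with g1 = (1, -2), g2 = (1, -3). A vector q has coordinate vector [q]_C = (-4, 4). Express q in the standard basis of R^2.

q = M [q]_C, where M has columns g1, g2.
Carrying out the matrix-vector product, q = (0, -4).

(0, -4)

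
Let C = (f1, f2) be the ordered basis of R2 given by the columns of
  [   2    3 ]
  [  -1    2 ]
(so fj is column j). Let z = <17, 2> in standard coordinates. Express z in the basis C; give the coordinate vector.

<4, 3>

[z]_C is the unique c with M c = z, where M has columns f1, f2.
System: 2c_1 + 3c_2 = 17, -c_1 + 2c_2 = 2; solving gives c_1 = 4, c_2 = 3.
Check: 4f1 + 3f2 = <17, 2>.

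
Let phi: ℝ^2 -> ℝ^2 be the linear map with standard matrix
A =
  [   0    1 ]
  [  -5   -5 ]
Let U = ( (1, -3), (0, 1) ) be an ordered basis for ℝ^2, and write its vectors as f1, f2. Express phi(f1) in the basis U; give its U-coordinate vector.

(-3, 1)

Compute phi(f1) = A f1 = (-3, 10) in standard coordinates.
Then write this in U-coordinates: solve for y in y_1 f1 + y_2 f2 = (-3, 10).
This gives y = (-3, 1), which is column 1 of [phi]_U.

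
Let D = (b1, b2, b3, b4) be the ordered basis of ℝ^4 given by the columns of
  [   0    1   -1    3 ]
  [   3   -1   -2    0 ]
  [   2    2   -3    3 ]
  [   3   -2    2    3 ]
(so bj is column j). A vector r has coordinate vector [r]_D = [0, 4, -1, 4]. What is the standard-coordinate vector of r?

[17, -2, 23, 2]

The coordinates say r = 0·b1 + 4b2 - b3 + 4b4; adding the scaled basis vectors gives [17, -2, 23, 2].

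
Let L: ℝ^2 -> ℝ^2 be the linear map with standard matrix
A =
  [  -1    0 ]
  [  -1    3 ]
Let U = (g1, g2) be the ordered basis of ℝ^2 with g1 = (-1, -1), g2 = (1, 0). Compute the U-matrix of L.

Let P have columns g1, g2. Then [L]_U = P^(-1) A P.
Here det P = 1, so P^(-1) is integer; computing A P first and then P^(-1)(A P) gives [[2, 1], [3, 0]].

[[2, 1], [3, 0]]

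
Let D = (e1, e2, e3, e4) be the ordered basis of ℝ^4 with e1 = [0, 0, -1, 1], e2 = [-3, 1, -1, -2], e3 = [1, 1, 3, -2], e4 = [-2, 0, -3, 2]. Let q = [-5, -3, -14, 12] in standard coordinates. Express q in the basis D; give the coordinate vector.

[q]_D is the unique c with M c = q, where M has columns e1, ..., e4.
Gaussian elimination on [M | q] yields c = (0, -1, -2, 3).
Check: 0·e1 - e2 - 2e3 + 3e4 = [-5, -3, -14, 12].

[0, -1, -2, 3]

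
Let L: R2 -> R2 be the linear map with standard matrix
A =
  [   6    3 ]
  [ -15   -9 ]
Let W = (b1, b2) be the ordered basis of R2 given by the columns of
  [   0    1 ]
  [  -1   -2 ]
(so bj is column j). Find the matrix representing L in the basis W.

[[-3, -3], [-3, 0]]

Let P have columns b1, b2. Then [L]_W = P^(-1) A P.
Here det P = 1, so P^(-1) is integer; computing A P first and then P^(-1)(A P) gives [[-3, -3], [-3, 0]].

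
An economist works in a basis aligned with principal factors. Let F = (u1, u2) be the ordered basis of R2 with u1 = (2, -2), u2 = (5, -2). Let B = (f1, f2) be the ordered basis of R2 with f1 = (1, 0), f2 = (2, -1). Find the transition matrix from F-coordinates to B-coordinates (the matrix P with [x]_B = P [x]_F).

[[-2, 1], [2, 2]]

Take x = uj: its F-coordinates are the j-th standard unit vector, so P e_j — column j of P — equals [uj]_B.
u1 = -2f1 + 2f2, giving column 1 = (-2, 2); repeating for each j gives P = [[-2, 1], [2, 2]].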